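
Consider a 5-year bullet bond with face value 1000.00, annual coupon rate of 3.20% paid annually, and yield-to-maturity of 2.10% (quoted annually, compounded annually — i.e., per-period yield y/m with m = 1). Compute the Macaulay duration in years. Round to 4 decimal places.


Coupon per period c = face * coupon_rate / m = 32.000000
Periods per year m = 1; per-period yield y/m = 0.021000
Number of cashflows N = 5
Cashflows (t years, CF_t, discount factor 1/(1+y/m)^(m*t), PV):
  t = 1.0000: CF_t = 32.000000, DF = 0.979432, PV = 31.341822
  t = 2.0000: CF_t = 32.000000, DF = 0.959287, PV = 30.697181
  t = 3.0000: CF_t = 32.000000, DF = 0.939556, PV = 30.065799
  t = 4.0000: CF_t = 32.000000, DF = 0.920231, PV = 29.447404
  t = 5.0000: CF_t = 1032.000000, DF = 0.901304, PV = 930.145709
Price P = sum_t PV_t = 1051.697914
Macaulay numerator sum_t t * PV_t:
  t * PV_t at t = 1.0000: 31.341822
  t * PV_t at t = 2.0000: 61.394362
  t * PV_t at t = 3.0000: 90.197397
  t * PV_t at t = 4.0000: 117.789615
  t * PV_t at t = 5.0000: 4650.728545
Macaulay duration D = (sum_t t * PV_t) / P = 4951.451740 / 1051.697914 = 4.708055

Answer: Macaulay duration = 4.7081 years


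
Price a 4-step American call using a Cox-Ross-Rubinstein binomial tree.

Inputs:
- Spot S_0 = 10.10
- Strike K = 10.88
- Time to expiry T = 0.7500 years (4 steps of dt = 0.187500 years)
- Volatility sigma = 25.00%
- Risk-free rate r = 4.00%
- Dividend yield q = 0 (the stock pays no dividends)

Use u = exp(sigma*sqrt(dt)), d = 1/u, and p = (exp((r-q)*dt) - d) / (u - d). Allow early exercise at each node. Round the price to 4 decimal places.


dt = T/N = 0.187500
u = exp(sigma*sqrt(dt)) = 1.114330; d = 1/u = 0.897400
p = (exp((r-q)*dt) - d) / (u - d) = 0.507667
Discount per step: exp(-r*dt) = 0.992528
Stock lattice S(k, i) with i counting down-moves:
  k=0: S(0,0) = 10.1000
  k=1: S(1,0) = 11.2547; S(1,1) = 9.0637
  k=2: S(2,0) = 12.5415; S(2,1) = 10.1000; S(2,2) = 8.1338
  k=3: S(3,0) = 13.9753; S(3,1) = 11.2547; S(3,2) = 9.0637; S(3,3) = 7.2993
  k=4: S(4,0) = 15.5731; S(4,1) = 12.5415; S(4,2) = 10.1000; S(4,3) = 8.1338; S(4,4) = 6.5504
Terminal payoffs V(N, i) = max(S_T - K, 0):
  V(4,0) = 4.693148; V(4,1) = 1.661483; V(4,2) = 0.000000; V(4,3) = 0.000000; V(4,4) = 0.000000
Backward induction: V(k, i) = exp(-r*dt) * [p * V(k+1, i) + (1-p) * V(k+1, i+1)]; then take max(V_cont, immediate exercise) for American.
  V(3,0) = exp(-r*dt) * [p*4.693148 + (1-p)*1.661483] = 3.176643; exercise = 3.095348; V(3,0) = max -> 3.176643
  V(3,1) = exp(-r*dt) * [p*1.661483 + (1-p)*0.000000] = 0.837177; exercise = 0.374731; V(3,1) = max -> 0.837177
  V(3,2) = exp(-r*dt) * [p*0.000000 + (1-p)*0.000000] = 0.000000; exercise = 0.000000; V(3,2) = max -> 0.000000
  V(3,3) = exp(-r*dt) * [p*0.000000 + (1-p)*0.000000] = 0.000000; exercise = 0.000000; V(3,3) = max -> 0.000000
  V(2,0) = exp(-r*dt) * [p*3.176643 + (1-p)*0.837177] = 2.009716; exercise = 1.661483; V(2,0) = max -> 2.009716
  V(2,1) = exp(-r*dt) * [p*0.837177 + (1-p)*0.000000] = 0.421831; exercise = 0.000000; V(2,1) = max -> 0.421831
  V(2,2) = exp(-r*dt) * [p*0.000000 + (1-p)*0.000000] = 0.000000; exercise = 0.000000; V(2,2) = max -> 0.000000
  V(1,0) = exp(-r*dt) * [p*2.009716 + (1-p)*0.421831] = 1.218772; exercise = 0.374731; V(1,0) = max -> 1.218772
  V(1,1) = exp(-r*dt) * [p*0.421831 + (1-p)*0.000000] = 0.212549; exercise = 0.000000; V(1,1) = max -> 0.212549
  V(0,0) = exp(-r*dt) * [p*1.218772 + (1-p)*0.212549] = 0.717970; exercise = 0.000000; V(0,0) = max -> 0.717970

Answer: Price = V(0,0) = 0.7180


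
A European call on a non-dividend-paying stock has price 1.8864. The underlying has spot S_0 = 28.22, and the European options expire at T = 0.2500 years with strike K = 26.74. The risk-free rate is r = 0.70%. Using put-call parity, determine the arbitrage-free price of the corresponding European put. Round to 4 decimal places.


Put-call parity: C - P = S_0 * exp(-qT) - K * exp(-rT).
S_0 * exp(-qT) = 28.2200 * 1.00000000 = 28.22000000
K * exp(-rT) = 26.7400 * 0.99825153 = 26.69324592
P = C - S*exp(-qT) + K*exp(-rT)
P = 1.8864 - 28.22000000 + 26.69324592 = 0.3596

Answer: Put price = 0.3596


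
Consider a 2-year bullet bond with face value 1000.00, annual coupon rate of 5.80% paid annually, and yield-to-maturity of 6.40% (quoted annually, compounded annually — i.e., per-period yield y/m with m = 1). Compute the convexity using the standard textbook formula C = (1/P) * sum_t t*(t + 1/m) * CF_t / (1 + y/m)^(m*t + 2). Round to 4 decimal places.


Coupon per period c = face * coupon_rate / m = 58.000000
Periods per year m = 1; per-period yield y/m = 0.064000
Number of cashflows N = 2
Cashflows (t years, CF_t, discount factor 1/(1+y/m)^(m*t), PV):
  t = 1.0000: CF_t = 58.000000, DF = 0.939850, PV = 54.511278
  t = 2.0000: CF_t = 1058.000000, DF = 0.883317, PV = 934.549720
Price P = sum_t PV_t = 989.060998
Convexity numerator sum_t t*(t + 1/m) * CF_t / (1+y/m)^(m*t + 2):
  t = 1.0000: term = 96.301512
  t = 2.0000: term = 4953.023702
Convexity = (1/P) * sum = 5049.325214 / 989.060998 = 5.105171

Answer: Convexity = 5.1052


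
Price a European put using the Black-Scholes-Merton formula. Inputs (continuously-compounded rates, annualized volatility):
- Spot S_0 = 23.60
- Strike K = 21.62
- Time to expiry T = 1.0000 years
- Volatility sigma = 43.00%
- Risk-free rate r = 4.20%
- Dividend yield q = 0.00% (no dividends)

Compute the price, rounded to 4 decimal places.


d1 = (ln(S/K) + (r - q + 0.5*sigma^2) * T) / (sigma * sqrt(T)) = 0.51646023
d2 = d1 - sigma * sqrt(T) = 0.08646023
exp(-rT) = 0.95886978; exp(-qT) = 1.00000000
P = K * exp(-rT) * N(-d2) - S_0 * exp(-qT) * N(-d1)
N(-d1) = 0.30276650; N(-d2) = 0.46555028
P = 21.6200 * 0.95886978 * 0.46555028 - 23.6000 * 1.00000000 * 0.30276650 = 2.5059

Answer: Price = 2.5059


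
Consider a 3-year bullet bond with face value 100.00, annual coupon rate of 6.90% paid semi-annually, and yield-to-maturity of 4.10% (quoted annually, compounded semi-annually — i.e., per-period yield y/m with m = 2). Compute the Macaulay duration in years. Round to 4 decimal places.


Answer: Macaulay duration = 2.7711 years

Derivation:
Coupon per period c = face * coupon_rate / m = 3.450000
Periods per year m = 2; per-period yield y/m = 0.020500
Number of cashflows N = 6
Cashflows (t years, CF_t, discount factor 1/(1+y/m)^(m*t), PV):
  t = 0.5000: CF_t = 3.450000, DF = 0.979912, PV = 3.380696
  t = 1.0000: CF_t = 3.450000, DF = 0.960227, PV = 3.312784
  t = 1.5000: CF_t = 3.450000, DF = 0.940938, PV = 3.246236
  t = 2.0000: CF_t = 3.450000, DF = 0.922036, PV = 3.181025
  t = 2.5000: CF_t = 3.450000, DF = 0.903514, PV = 3.117124
  t = 3.0000: CF_t = 103.450000, DF = 0.885364, PV = 91.590924
Price P = sum_t PV_t = 107.828788
Macaulay numerator sum_t t * PV_t:
  t * PV_t at t = 0.5000: 1.690348
  t * PV_t at t = 1.0000: 3.312784
  t * PV_t at t = 1.5000: 4.869354
  t * PV_t at t = 2.0000: 6.362050
  t * PV_t at t = 2.5000: 7.792809
  t * PV_t at t = 3.0000: 274.772772
Macaulay duration D = (sum_t t * PV_t) / P = 298.800117 / 107.828788 = 2.771061


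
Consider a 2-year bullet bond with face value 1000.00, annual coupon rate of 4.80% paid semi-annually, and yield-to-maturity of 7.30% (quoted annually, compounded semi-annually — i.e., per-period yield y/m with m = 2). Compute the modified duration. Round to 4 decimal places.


Coupon per period c = face * coupon_rate / m = 24.000000
Periods per year m = 2; per-period yield y/m = 0.036500
Number of cashflows N = 4
Cashflows (t years, CF_t, discount factor 1/(1+y/m)^(m*t), PV):
  t = 0.5000: CF_t = 24.000000, DF = 0.964785, PV = 23.154848
  t = 1.0000: CF_t = 24.000000, DF = 0.930811, PV = 22.339458
  t = 1.5000: CF_t = 24.000000, DF = 0.898033, PV = 21.552781
  t = 2.0000: CF_t = 1024.000000, DF = 0.866409, PV = 887.202447
Price P = sum_t PV_t = 954.249534
First compute Macaulay numerator sum_t t * PV_t:
  t * PV_t at t = 0.5000: 11.577424
  t * PV_t at t = 1.0000: 22.339458
  t * PV_t at t = 1.5000: 32.329172
  t * PV_t at t = 2.0000: 1774.404894
Macaulay duration D = 1840.650948 / 954.249534 = 1.928899
Modified duration = D / (1 + y/m) = 1.928899 / (1 + 0.036500) = 1.860973

Answer: Modified duration = 1.8610


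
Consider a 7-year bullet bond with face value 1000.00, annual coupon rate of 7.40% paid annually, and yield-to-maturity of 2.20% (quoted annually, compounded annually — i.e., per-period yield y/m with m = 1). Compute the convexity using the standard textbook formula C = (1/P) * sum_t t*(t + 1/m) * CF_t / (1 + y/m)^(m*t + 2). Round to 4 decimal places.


Coupon per period c = face * coupon_rate / m = 74.000000
Periods per year m = 1; per-period yield y/m = 0.022000
Number of cashflows N = 7
Cashflows (t years, CF_t, discount factor 1/(1+y/m)^(m*t), PV):
  t = 1.0000: CF_t = 74.000000, DF = 0.978474, PV = 72.407045
  t = 2.0000: CF_t = 74.000000, DF = 0.957411, PV = 70.848381
  t = 3.0000: CF_t = 74.000000, DF = 0.936801, PV = 69.323269
  t = 4.0000: CF_t = 74.000000, DF = 0.916635, PV = 67.830987
  t = 5.0000: CF_t = 74.000000, DF = 0.896903, PV = 66.370829
  t = 6.0000: CF_t = 74.000000, DF = 0.877596, PV = 64.942103
  t = 7.0000: CF_t = 1074.000000, DF = 0.858704, PV = 922.248613
Price P = sum_t PV_t = 1333.971226
Convexity numerator sum_t t*(t + 1/m) * CF_t / (1+y/m)^(m*t + 2):
  t = 1.0000: term = 138.646537
  t = 2.0000: term = 406.985922
  t = 3.0000: term = 796.449945
  t = 4.0000: term = 1298.842050
  t = 5.0000: term = 1906.323949
  t = 6.0000: term = 2611.402670
  t = 7.0000: term = 49446.350859
Convexity = (1/P) * sum = 56605.001933 / 1333.971226 = 42.433450

Answer: Convexity = 42.4335


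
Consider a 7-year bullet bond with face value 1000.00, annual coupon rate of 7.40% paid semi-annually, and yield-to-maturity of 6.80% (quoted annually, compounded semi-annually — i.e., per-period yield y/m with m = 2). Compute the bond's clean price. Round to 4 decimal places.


Coupon per period c = face * coupon_rate / m = 37.000000
Periods per year m = 2; per-period yield y/m = 0.034000
Number of cashflows N = 14
Cashflows (t years, CF_t, discount factor 1/(1+y/m)^(m*t), PV):
  t = 0.5000: CF_t = 37.000000, DF = 0.967118, PV = 35.783366
  t = 1.0000: CF_t = 37.000000, DF = 0.935317, PV = 34.606737
  t = 1.5000: CF_t = 37.000000, DF = 0.904562, PV = 33.468797
  t = 2.0000: CF_t = 37.000000, DF = 0.874818, PV = 32.368276
  t = 2.5000: CF_t = 37.000000, DF = 0.846052, PV = 31.303942
  t = 3.0000: CF_t = 37.000000, DF = 0.818233, PV = 30.274605
  t = 3.5000: CF_t = 37.000000, DF = 0.791327, PV = 29.279115
  t = 4.0000: CF_t = 37.000000, DF = 0.765307, PV = 28.316359
  t = 4.5000: CF_t = 37.000000, DF = 0.740142, PV = 27.385260
  t = 5.0000: CF_t = 37.000000, DF = 0.715805, PV = 26.484778
  t = 5.5000: CF_t = 37.000000, DF = 0.692268, PV = 25.613905
  t = 6.0000: CF_t = 37.000000, DF = 0.669505, PV = 24.771668
  t = 6.5000: CF_t = 37.000000, DF = 0.647490, PV = 23.957126
  t = 7.0000: CF_t = 1037.000000, DF = 0.626199, PV = 649.368494
Price P = sum_t PV_t = 1032.982430

Answer: Price = 1032.9824


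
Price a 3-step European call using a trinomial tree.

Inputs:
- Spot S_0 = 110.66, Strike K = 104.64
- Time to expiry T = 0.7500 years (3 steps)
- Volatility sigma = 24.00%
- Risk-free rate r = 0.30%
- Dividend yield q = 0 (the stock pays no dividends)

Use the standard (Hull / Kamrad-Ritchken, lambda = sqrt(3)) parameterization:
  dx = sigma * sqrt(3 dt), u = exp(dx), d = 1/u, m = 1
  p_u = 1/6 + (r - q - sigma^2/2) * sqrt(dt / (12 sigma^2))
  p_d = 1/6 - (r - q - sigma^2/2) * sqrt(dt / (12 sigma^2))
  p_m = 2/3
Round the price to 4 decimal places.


dt = T/N = 0.250000; dx = sigma*sqrt(3*dt) = 0.207846
u = exp(dx) = 1.231024; d = 1/u = 0.812332
p_u = 0.151150, p_m = 0.666667, p_d = 0.182183
Discount per step: exp(-r*dt) = 0.999250
Stock lattice S(k, j) with j the centered position index:
  k=0: S(0,+0) = 110.6600
  k=1: S(1,-1) = 89.8927; S(1,+0) = 110.6600; S(1,+1) = 136.2251
  k=2: S(2,-2) = 73.0227; S(2,-1) = 89.8927; S(2,+0) = 110.6600; S(2,+1) = 136.2251; S(2,+2) = 167.6963
  k=3: S(3,-3) = 59.3187; S(3,-2) = 73.0227; S(3,-1) = 89.8927; S(3,+0) = 110.6600; S(3,+1) = 136.2251; S(3,+2) = 167.6963; S(3,+3) = 206.4381
Terminal payoffs V(N, j) = max(S_T - K, 0):
  V(3,-3) = 0.000000; V(3,-2) = 0.000000; V(3,-1) = 0.000000; V(3,+0) = 6.020000; V(3,+1) = 31.585082; V(3,+2) = 63.056304; V(3,+3) = 101.798124
Backward induction: V(k, j) = exp(-r*dt) * [p_u * V(k+1, j+1) + p_m * V(k+1, j) + p_d * V(k+1, j-1)]
  V(2,-2) = exp(-r*dt) * [p_u*0.000000 + p_m*0.000000 + p_d*0.000000] = 0.000000
  V(2,-1) = exp(-r*dt) * [p_u*6.020000 + p_m*0.000000 + p_d*0.000000] = 0.909243
  V(2,+0) = exp(-r*dt) * [p_u*31.585082 + p_m*6.020000 + p_d*0.000000] = 8.780842
  V(2,+1) = exp(-r*dt) * [p_u*63.056304 + p_m*31.585082 + p_d*6.020000] = 31.660693
  V(2,+2) = exp(-r*dt) * [p_u*101.798124 + p_m*63.056304 + p_d*31.585082] = 63.131259
  V(1,-1) = exp(-r*dt) * [p_u*8.780842 + p_m*0.909243 + p_d*0.000000] = 1.931940
  V(1,+0) = exp(-r*dt) * [p_u*31.660693 + p_m*8.780842 + p_d*0.909243] = 10.796968
  V(1,+1) = exp(-r*dt) * [p_u*63.131259 + p_m*31.660693 + p_d*8.780842] = 32.224984
  V(0,+0) = exp(-r*dt) * [p_u*32.224984 + p_m*10.796968 + p_d*1.931940] = 12.411452

Answer: Price = V(0,0) = 12.4115


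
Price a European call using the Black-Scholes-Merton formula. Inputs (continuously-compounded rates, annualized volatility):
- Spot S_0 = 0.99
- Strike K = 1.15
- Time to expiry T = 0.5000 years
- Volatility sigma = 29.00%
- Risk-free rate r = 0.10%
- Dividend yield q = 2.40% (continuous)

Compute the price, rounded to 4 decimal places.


d1 = (ln(S/K) + (r - q + 0.5*sigma^2) * T) / (sigma * sqrt(T)) = -0.68412473
d2 = d1 - sigma * sqrt(T) = -0.88918570
exp(-rT) = 0.99950012; exp(-qT) = 0.98807171
C = S_0 * exp(-qT) * N(d1) - K * exp(-rT) * N(d2)
N(d1) = 0.24694820; N(d2) = 0.18695164
C = 0.9900 * 0.98807171 * 0.24694820 - 1.1500 * 0.99950012 * 0.18695164 = 0.0267

Answer: Price = 0.0267


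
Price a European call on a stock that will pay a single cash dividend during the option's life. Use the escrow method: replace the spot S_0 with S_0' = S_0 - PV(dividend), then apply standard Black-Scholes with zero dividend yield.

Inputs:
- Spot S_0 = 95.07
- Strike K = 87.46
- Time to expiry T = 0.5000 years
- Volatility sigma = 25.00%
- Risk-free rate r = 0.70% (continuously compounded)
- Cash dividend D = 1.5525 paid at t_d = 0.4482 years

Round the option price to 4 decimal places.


PV(D) = D * exp(-r * t_d) = 1.5525 * 0.99686752 = 1.54763682
S_0' = S_0 - PV(D) = 95.0700 - 1.54763682 = 93.52236318
d1 = (ln(S_0'/K) + (r + sigma^2/2)*T) / (sigma*sqrt(T)) = 0.48730428
d2 = d1 - sigma*sqrt(T) = 0.31052758
exp(-rT) = 0.99650612
N(d1) = 0.68697864; N(d2) = 0.62192011
C = S_0' * N(d1) - K * exp(-rT) * N(d2) = 93.52236318 * 0.68697864 - 87.4600 * 0.99650612 * 0.62192011 = 10.0448

Answer: Price = 10.0448


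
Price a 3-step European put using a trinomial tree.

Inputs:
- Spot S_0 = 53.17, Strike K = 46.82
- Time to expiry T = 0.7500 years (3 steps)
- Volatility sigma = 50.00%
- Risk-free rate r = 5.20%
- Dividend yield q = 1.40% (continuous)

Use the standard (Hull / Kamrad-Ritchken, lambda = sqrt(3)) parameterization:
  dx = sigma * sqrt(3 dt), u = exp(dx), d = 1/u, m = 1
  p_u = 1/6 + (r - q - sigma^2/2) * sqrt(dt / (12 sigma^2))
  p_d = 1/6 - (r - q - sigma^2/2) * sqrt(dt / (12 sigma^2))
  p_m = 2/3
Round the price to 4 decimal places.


Answer: Price = V(0,0) = 5.1686

Derivation:
dt = T/N = 0.250000; dx = sigma*sqrt(3*dt) = 0.433013
u = exp(dx) = 1.541896; d = 1/u = 0.648552
p_u = 0.141552, p_m = 0.666667, p_d = 0.191781
Discount per step: exp(-r*dt) = 0.987084
Stock lattice S(k, j) with j the centered position index:
  k=0: S(0,+0) = 53.1700
  k=1: S(1,-1) = 34.4835; S(1,+0) = 53.1700; S(1,+1) = 81.9826
  k=2: S(2,-2) = 22.3644; S(2,-1) = 34.4835; S(2,+0) = 53.1700; S(2,+1) = 81.9826; S(2,+2) = 126.4086
  k=3: S(3,-3) = 14.5045; S(3,-2) = 22.3644; S(3,-1) = 34.4835; S(3,+0) = 53.1700; S(3,+1) = 81.9826; S(3,+2) = 126.4086; S(3,+3) = 194.9089
Terminal payoffs V(N, j) = max(K - S_T, 0):
  V(3,-3) = 32.315540; V(3,-2) = 24.455633; V(3,-1) = 12.336477; V(3,+0) = 0.000000; V(3,+1) = 0.000000; V(3,+2) = 0.000000; V(3,+3) = 0.000000
Backward induction: V(k, j) = exp(-r*dt) * [p_u * V(k+1, j+1) + p_m * V(k+1, j) + p_d * V(k+1, j-1)]
  V(2,-2) = exp(-r*dt) * [p_u*12.336477 + p_m*24.455633 + p_d*32.315540] = 23.934349
  V(2,-1) = exp(-r*dt) * [p_u*0.000000 + p_m*12.336477 + p_d*24.455633] = 12.747652
  V(2,+0) = exp(-r*dt) * [p_u*0.000000 + p_m*0.000000 + p_d*12.336477] = 2.335349
  V(2,+1) = exp(-r*dt) * [p_u*0.000000 + p_m*0.000000 + p_d*0.000000] = 0.000000
  V(2,+2) = exp(-r*dt) * [p_u*0.000000 + p_m*0.000000 + p_d*0.000000] = 0.000000
  V(1,-1) = exp(-r*dt) * [p_u*2.335349 + p_m*12.747652 + p_d*23.934349] = 13.245851
  V(1,+0) = exp(-r*dt) * [p_u*0.000000 + p_m*2.335349 + p_d*12.747652] = 3.949977
  V(1,+1) = exp(-r*dt) * [p_u*0.000000 + p_m*0.000000 + p_d*2.335349] = 0.442092
  V(0,+0) = exp(-r*dt) * [p_u*0.442092 + p_m*3.949977 + p_d*13.245851] = 5.168575


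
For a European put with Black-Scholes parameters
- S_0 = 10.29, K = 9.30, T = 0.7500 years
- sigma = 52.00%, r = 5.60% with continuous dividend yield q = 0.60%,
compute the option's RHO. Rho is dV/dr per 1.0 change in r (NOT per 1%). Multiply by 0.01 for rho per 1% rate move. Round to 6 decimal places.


d1 = 0.5330678359; d2 = 0.0827346260
phi(d1) = 0.3461028852; exp(-qT) = 0.9955101098; exp(-rT) = 0.9588697806
N(-d2) = 0.4670312759
Rho = -K*T*exp(-rT)*N(-d2) = -9.3000 * 0.7500 * 0.9588697806 * 0.4670312759 = -3.123560

Answer: Rho = -3.123560


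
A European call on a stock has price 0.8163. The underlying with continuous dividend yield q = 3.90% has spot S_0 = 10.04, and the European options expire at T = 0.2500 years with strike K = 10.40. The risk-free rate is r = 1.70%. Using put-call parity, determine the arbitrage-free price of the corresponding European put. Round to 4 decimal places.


Answer: Put price = 1.2296

Derivation:
Put-call parity: C - P = S_0 * exp(-qT) - K * exp(-rT).
S_0 * exp(-qT) = 10.0400 * 0.99029738 = 9.94258567
K * exp(-rT) = 10.4000 * 0.99575902 = 10.35589379
P = C - S*exp(-qT) + K*exp(-rT)
P = 0.8163 - 9.94258567 + 10.35589379 = 1.2296


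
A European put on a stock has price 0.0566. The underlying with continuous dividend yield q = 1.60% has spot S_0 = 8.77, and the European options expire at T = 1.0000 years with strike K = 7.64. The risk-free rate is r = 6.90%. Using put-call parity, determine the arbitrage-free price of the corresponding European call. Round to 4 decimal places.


Put-call parity: C - P = S_0 * exp(-qT) - K * exp(-rT).
S_0 * exp(-qT) = 8.7700 * 0.98412732 = 8.63079660
K * exp(-rT) = 7.6400 * 0.93332668 = 7.13061584
C = P + S*exp(-qT) - K*exp(-rT)
C = 0.0566 + 8.63079660 - 7.13061584 = 1.5568

Answer: Call price = 1.5568


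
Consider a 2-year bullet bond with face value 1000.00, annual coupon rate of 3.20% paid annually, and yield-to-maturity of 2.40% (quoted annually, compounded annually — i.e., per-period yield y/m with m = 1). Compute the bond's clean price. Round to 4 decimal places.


Coupon per period c = face * coupon_rate / m = 32.000000
Periods per year m = 1; per-period yield y/m = 0.024000
Number of cashflows N = 2
Cashflows (t years, CF_t, discount factor 1/(1+y/m)^(m*t), PV):
  t = 1.0000: CF_t = 32.000000, DF = 0.976562, PV = 31.250000
  t = 2.0000: CF_t = 1032.000000, DF = 0.953674, PV = 984.191895
Price P = sum_t PV_t = 1015.441895

Answer: Price = 1015.4419


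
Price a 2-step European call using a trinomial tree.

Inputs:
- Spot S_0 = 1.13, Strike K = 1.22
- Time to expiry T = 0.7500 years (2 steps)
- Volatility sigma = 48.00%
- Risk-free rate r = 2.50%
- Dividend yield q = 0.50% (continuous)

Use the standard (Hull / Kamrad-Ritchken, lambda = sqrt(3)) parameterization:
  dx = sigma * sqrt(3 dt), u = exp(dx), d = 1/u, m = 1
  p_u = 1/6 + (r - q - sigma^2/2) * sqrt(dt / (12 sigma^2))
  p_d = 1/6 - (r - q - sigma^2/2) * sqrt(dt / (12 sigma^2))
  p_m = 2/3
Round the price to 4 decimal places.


Answer: Price = V(0,0) = 0.1461

Derivation:
dt = T/N = 0.375000; dx = sigma*sqrt(3*dt) = 0.509117
u = exp(dx) = 1.663821; d = 1/u = 0.601026
p_u = 0.131606, p_m = 0.666667, p_d = 0.201727
Discount per step: exp(-r*dt) = 0.990669
Stock lattice S(k, j) with j the centered position index:
  k=0: S(0,+0) = 1.1300
  k=1: S(1,-1) = 0.6792; S(1,+0) = 1.1300; S(1,+1) = 1.8801
  k=2: S(2,-2) = 0.4082; S(2,-1) = 0.6792; S(2,+0) = 1.1300; S(2,+1) = 1.8801; S(2,+2) = 3.1282
Terminal payoffs V(N, j) = max(S_T - K, 0):
  V(2,-2) = 0.000000; V(2,-1) = 0.000000; V(2,+0) = 0.000000; V(2,+1) = 0.660118; V(2,+2) = 1.908180
Backward induction: V(k, j) = exp(-r*dt) * [p_u * V(k+1, j+1) + p_m * V(k+1, j) + p_d * V(k+1, j-1)]
  V(1,-1) = exp(-r*dt) * [p_u*0.000000 + p_m*0.000000 + p_d*0.000000] = 0.000000
  V(1,+0) = exp(-r*dt) * [p_u*0.660118 + p_m*0.000000 + p_d*0.000000] = 0.086065
  V(1,+1) = exp(-r*dt) * [p_u*1.908180 + p_m*0.660118 + p_d*0.000000] = 0.684757
  V(0,+0) = exp(-r*dt) * [p_u*0.684757 + p_m*0.086065 + p_d*0.000000] = 0.146118


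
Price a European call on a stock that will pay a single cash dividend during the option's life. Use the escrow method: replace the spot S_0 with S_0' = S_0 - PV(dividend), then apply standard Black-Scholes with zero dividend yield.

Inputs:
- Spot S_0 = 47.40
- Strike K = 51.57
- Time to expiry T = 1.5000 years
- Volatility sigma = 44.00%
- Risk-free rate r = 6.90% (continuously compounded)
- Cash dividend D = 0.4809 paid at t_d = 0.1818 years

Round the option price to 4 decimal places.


Answer: Price = 10.1365

Derivation:
PV(D) = D * exp(-r * t_d) = 0.4809 * 0.98753415 = 0.47490517
S_0' = S_0 - PV(D) = 47.4000 - 0.47490517 = 46.92509483
d1 = (ln(S_0'/K) + (r + sigma^2/2)*T) / (sigma*sqrt(T)) = 0.28635369
d2 = d1 - sigma*sqrt(T) = -0.25253405
exp(-rT) = 0.90167602
N(d1) = 0.61269638; N(d2) = 0.40031415
C = S_0' * N(d1) - K * exp(-rT) * N(d2) = 46.92509483 * 0.61269638 - 51.5700 * 0.90167602 * 0.40031415 = 10.1365


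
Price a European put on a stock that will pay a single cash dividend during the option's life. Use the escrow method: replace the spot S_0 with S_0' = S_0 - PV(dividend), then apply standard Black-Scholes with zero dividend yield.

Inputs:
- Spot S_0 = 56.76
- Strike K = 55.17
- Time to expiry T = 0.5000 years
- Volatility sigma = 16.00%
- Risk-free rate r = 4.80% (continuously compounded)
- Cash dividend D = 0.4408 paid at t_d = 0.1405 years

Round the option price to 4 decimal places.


PV(D) = D * exp(-r * t_d) = 0.4408 * 0.99327869 = 0.43783725
S_0' = S_0 - PV(D) = 56.7600 - 0.43783725 = 56.32216275
d1 = (ln(S_0'/K) + (r + sigma^2/2)*T) / (sigma*sqrt(T)) = 0.45138855
d2 = d1 - sigma*sqrt(T) = 0.33825147
exp(-rT) = 0.97628571
N(-d1) = 0.32585477; N(-d2) = 0.36758685
P = K * exp(-rT) * N(-d2) - S_0' * N(-d1) = 55.1700 * 0.97628571 * 0.36758685 - 56.32216275 * 0.32585477 = 1.4460

Answer: Price = 1.4460


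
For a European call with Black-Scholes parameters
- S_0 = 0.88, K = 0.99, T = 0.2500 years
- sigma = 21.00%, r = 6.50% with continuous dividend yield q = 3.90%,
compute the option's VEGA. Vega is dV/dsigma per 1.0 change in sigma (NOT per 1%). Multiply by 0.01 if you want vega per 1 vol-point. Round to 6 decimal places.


d1 = -1.0073384348; d2 = -1.1123384348
phi(d1) = 0.2401950699; exp(-qT) = 0.9902973771; exp(-rT) = 0.9838813190
Vega = S * exp(-qT) * phi(d1) * sqrt(T) = 0.8800 * 0.9902973771 * 0.2401950699 * 0.5000000000 = 0.104660

Answer: Vega = 0.104660


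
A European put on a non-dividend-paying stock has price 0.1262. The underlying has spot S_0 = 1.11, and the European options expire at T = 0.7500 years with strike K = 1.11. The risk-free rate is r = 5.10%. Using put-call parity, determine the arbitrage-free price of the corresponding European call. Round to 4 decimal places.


Answer: Call price = 0.1679

Derivation:
Put-call parity: C - P = S_0 * exp(-qT) - K * exp(-rT).
S_0 * exp(-qT) = 1.1100 * 1.00000000 = 1.11000000
K * exp(-rT) = 1.1100 * 0.96247229 = 1.06834424
C = P + S*exp(-qT) - K*exp(-rT)
C = 0.1262 + 1.11000000 - 1.06834424 = 0.1679


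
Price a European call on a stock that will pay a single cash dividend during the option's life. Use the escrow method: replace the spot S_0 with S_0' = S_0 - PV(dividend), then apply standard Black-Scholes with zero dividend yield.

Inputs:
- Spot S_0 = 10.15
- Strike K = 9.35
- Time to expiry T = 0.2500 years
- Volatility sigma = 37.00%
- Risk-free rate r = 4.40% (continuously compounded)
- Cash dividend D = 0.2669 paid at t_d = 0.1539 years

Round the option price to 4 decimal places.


Answer: Price = 1.0687

Derivation:
PV(D) = D * exp(-r * t_d) = 0.2669 * 0.99325128 = 0.26509877
S_0' = S_0 - PV(D) = 10.1500 - 0.26509877 = 9.88490123
d1 = (ln(S_0'/K) + (r + sigma^2/2)*T) / (sigma*sqrt(T)) = 0.45267363
d2 = d1 - sigma*sqrt(T) = 0.26767363
exp(-rT) = 0.98906028
N(d1) = 0.67460812; N(d2) = 0.60552473
C = S_0' * N(d1) - K * exp(-rT) * N(d2) = 9.88490123 * 0.67460812 - 9.3500 * 0.98906028 * 0.60552473 = 1.0687


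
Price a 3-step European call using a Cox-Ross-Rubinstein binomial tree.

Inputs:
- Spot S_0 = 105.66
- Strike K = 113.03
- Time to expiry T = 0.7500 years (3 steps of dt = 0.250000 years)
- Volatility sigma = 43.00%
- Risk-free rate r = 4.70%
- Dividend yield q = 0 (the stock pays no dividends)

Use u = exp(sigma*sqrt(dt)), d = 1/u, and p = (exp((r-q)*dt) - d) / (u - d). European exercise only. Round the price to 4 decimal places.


Answer: Price = V(0,0) = 15.2162

Derivation:
dt = T/N = 0.250000
u = exp(sigma*sqrt(dt)) = 1.239862; d = 1/u = 0.806541
p = (exp((r-q)*dt) - d) / (u - d) = 0.473732
Discount per step: exp(-r*dt) = 0.988319
Stock lattice S(k, i) with i counting down-moves:
  k=0: S(0,0) = 105.6600
  k=1: S(1,0) = 131.0038; S(1,1) = 85.2192
  k=2: S(2,0) = 162.4266; S(2,1) = 105.6600; S(2,2) = 68.7328
  k=3: S(3,0) = 201.3866; S(3,1) = 131.0038; S(3,2) = 85.2192; S(3,3) = 55.4358
Terminal payoffs V(N, i) = max(S_T - K, 0):
  V(3,0) = 88.356590; V(3,1) = 17.973808; V(3,2) = 0.000000; V(3,3) = 0.000000
Backward induction: V(k, i) = exp(-r*dt) * [p * V(k+1, i) + (1-p) * V(k+1, i+1)].
  V(2,0) = exp(-r*dt) * [p*88.356590 + (1-p)*17.973808] = 50.716960
  V(2,1) = exp(-r*dt) * [p*17.973808 + (1-p)*0.000000] = 8.415309
  V(2,2) = exp(-r*dt) * [p*0.000000 + (1-p)*0.000000] = 0.000000
  V(1,0) = exp(-r*dt) * [p*50.716960 + (1-p)*8.415309] = 28.122575
  V(1,1) = exp(-r*dt) * [p*8.415309 + (1-p)*0.000000] = 3.940035
  V(0,0) = exp(-r*dt) * [p*28.122575 + (1-p)*3.940035] = 15.216238


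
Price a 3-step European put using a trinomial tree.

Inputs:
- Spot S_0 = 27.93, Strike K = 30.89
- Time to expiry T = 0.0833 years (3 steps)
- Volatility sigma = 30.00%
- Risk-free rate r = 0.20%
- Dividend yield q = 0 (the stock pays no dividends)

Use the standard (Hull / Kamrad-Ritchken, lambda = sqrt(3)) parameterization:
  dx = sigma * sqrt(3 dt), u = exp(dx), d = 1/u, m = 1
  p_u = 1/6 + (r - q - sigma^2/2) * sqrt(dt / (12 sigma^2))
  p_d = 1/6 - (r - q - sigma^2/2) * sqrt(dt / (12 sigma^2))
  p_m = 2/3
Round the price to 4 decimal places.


dt = T/N = 0.027767; dx = sigma*sqrt(3*dt) = 0.086585
u = exp(dx) = 1.090444; d = 1/u = 0.917057
p_u = 0.159772, p_m = 0.666667, p_d = 0.173561
Discount per step: exp(-r*dt) = 0.999944
Stock lattice S(k, j) with j the centered position index:
  k=0: S(0,+0) = 27.9300
  k=1: S(1,-1) = 25.6134; S(1,+0) = 27.9300; S(1,+1) = 30.4561
  k=2: S(2,-2) = 23.4890; S(2,-1) = 25.6134; S(2,+0) = 27.9300; S(2,+1) = 30.4561; S(2,+2) = 33.2107
  k=3: S(3,-3) = 21.5407; S(3,-2) = 23.4890; S(3,-1) = 25.6134; S(3,+0) = 27.9300; S(3,+1) = 30.4561; S(3,+2) = 33.2107; S(3,+3) = 36.2144
Terminal payoffs V(N, j) = max(K - S_T, 0):
  V(3,-3) = 9.349266; V(3,-2) = 7.401030; V(3,-1) = 5.276587; V(3,+0) = 2.960000; V(3,+1) = 0.433891; V(3,+2) = 0.000000; V(3,+3) = 0.000000
Backward induction: V(k, j) = exp(-r*dt) * [p_u * V(k+1, j+1) + p_m * V(k+1, j) + p_d * V(k+1, j-1)]
  V(2,-2) = exp(-r*dt) * [p_u*5.276587 + p_m*7.401030 + p_d*9.349266] = 7.399332
  V(2,-1) = exp(-r*dt) * [p_u*2.960000 + p_m*5.276587 + p_d*7.401030] = 5.274890
  V(2,+0) = exp(-r*dt) * [p_u*0.433891 + p_m*2.960000 + p_d*5.276587] = 2.958305
  V(2,+1) = exp(-r*dt) * [p_u*0.000000 + p_m*0.433891 + p_d*2.960000] = 0.802958
  V(2,+2) = exp(-r*dt) * [p_u*0.000000 + p_m*0.000000 + p_d*0.433891] = 0.075303
  V(1,-1) = exp(-r*dt) * [p_u*2.958305 + p_m*5.274890 + p_d*7.399332] = 5.273193
  V(1,+0) = exp(-r*dt) * [p_u*0.802958 + p_m*2.958305 + p_d*5.274890] = 3.015843
  V(1,+1) = exp(-r*dt) * [p_u*0.075303 + p_m*0.802958 + p_d*2.958305] = 1.060725
  V(0,+0) = exp(-r*dt) * [p_u*1.060725 + p_m*3.015843 + p_d*5.273193] = 3.095087

Answer: Price = V(0,0) = 3.0951


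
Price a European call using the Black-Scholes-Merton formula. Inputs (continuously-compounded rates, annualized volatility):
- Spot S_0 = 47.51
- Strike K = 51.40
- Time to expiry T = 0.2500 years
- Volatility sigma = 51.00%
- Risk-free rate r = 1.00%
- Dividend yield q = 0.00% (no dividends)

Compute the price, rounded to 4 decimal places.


d1 = (ln(S/K) + (r - q + 0.5*sigma^2) * T) / (sigma * sqrt(T)) = -0.17131552
d2 = d1 - sigma * sqrt(T) = -0.42631552
exp(-rT) = 0.99750312; exp(-qT) = 1.00000000
C = S_0 * exp(-qT) * N(d1) - K * exp(-rT) * N(d2)
N(d1) = 0.43198784; N(d2) = 0.33493898
C = 47.5100 * 1.00000000 * 0.43198784 - 51.4000 * 0.99750312 * 0.33493898 = 3.3509

Answer: Price = 3.3509


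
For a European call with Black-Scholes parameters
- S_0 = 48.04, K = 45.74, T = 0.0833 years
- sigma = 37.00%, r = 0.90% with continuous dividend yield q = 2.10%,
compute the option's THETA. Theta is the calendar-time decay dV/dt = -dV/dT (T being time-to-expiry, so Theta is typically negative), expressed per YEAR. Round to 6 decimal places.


Answer: Theta = -10.374989

Derivation:
d1 = 0.5034542670; d2 = 0.3966658313
phi(d1) = 0.3514556910; exp(-qT) = 0.9982522291; exp(-rT) = 0.9992505810
Theta = -S*exp(-qT)*phi(d1)*sigma/(2*sqrt(T)) - r*K*exp(-rT)*N(d2) + q*S*exp(-qT)*N(d1)
N(d1) = 0.6926775369; N(d2) = 0.6541930499; sqrt(T) = 0.2886173938
Term 1 = -48.0400 * 0.9982522291 * 0.3514556910 * 0.3700 / (2 * 0.2886173938) = -10.8034656436
Term 2 = -0.0090 * 45.7400 * 0.9992505810 * 0.6541930499 = -0.2691032886
Term 3 = 0.0210 * 48.0400 * 0.9982522291 * 0.6926775369 = 0.6975794626
Theta = -10.8034656436 + (-0.2691032886) + (0.6975794626) = -10.374989


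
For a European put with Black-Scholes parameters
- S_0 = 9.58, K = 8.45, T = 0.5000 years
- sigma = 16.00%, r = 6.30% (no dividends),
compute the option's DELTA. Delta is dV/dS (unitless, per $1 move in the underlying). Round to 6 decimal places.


d1 = 1.4443641590; d2 = 1.3312270740
phi(d1) = 0.1405724246; exp(-qT) = 1.0000000000; exp(-rT) = 0.9689909565
N(-d1) = 0.0743182835
Delta = -exp(-qT) * N(-d1) = -1.0000000000 * 0.0743182835 = -0.074318

Answer: Delta = -0.074318


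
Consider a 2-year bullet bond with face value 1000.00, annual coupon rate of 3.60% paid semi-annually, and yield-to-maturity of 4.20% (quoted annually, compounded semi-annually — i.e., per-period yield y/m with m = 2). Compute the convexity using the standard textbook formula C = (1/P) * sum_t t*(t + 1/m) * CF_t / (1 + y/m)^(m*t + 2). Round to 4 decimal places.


Answer: Convexity = 4.6280

Derivation:
Coupon per period c = face * coupon_rate / m = 18.000000
Periods per year m = 2; per-period yield y/m = 0.021000
Number of cashflows N = 4
Cashflows (t years, CF_t, discount factor 1/(1+y/m)^(m*t), PV):
  t = 0.5000: CF_t = 18.000000, DF = 0.979432, PV = 17.629775
  t = 1.0000: CF_t = 18.000000, DF = 0.959287, PV = 17.267164
  t = 1.5000: CF_t = 18.000000, DF = 0.939556, PV = 16.912012
  t = 2.0000: CF_t = 1018.000000, DF = 0.920231, PV = 936.795530
Price P = sum_t PV_t = 988.604481
Convexity numerator sum_t t*(t + 1/m) * CF_t / (1+y/m)^(m*t + 2):
  t = 0.5000: term = 8.456006
  t = 1.0000: term = 24.846247
  t = 1.5000: term = 48.670415
  t = 2.0000: term = 4493.278419
Convexity = (1/P) * sum = 4575.251087 / 988.604481 = 4.627989


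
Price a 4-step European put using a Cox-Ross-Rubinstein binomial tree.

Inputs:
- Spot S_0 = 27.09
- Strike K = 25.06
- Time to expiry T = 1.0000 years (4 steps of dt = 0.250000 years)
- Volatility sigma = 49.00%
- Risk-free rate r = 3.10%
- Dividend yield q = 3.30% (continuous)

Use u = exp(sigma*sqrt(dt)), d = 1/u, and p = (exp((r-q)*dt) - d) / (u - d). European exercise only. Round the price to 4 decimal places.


dt = T/N = 0.250000
u = exp(sigma*sqrt(dt)) = 1.277621; d = 1/u = 0.782705
p = (exp((r-q)*dt) - d) / (u - d) = 0.438045
Discount per step: exp(-r*dt) = 0.992280
Stock lattice S(k, i) with i counting down-moves:
  k=0: S(0,0) = 27.0900
  k=1: S(1,0) = 34.6108; S(1,1) = 21.2035
  k=2: S(2,0) = 44.2194; S(2,1) = 27.0900; S(2,2) = 16.5960
  k=3: S(3,0) = 56.4957; S(3,1) = 34.6108; S(3,2) = 21.2035; S(3,3) = 12.9898
  k=4: S(4,0) = 72.1801; S(4,1) = 44.2194; S(4,2) = 27.0900; S(4,3) = 16.5960; S(4,4) = 10.1672
Terminal payoffs V(N, i) = max(K - S_T, 0):
  V(4,0) = 0.000000; V(4,1) = 0.000000; V(4,2) = 0.000000; V(4,3) = 8.463951; V(4,4) = 14.892822
Backward induction: V(k, i) = exp(-r*dt) * [p * V(k+1, i) + (1-p) * V(k+1, i+1)].
  V(3,0) = exp(-r*dt) * [p*0.000000 + (1-p)*0.000000] = 0.000000
  V(3,1) = exp(-r*dt) * [p*0.000000 + (1-p)*0.000000] = 0.000000
  V(3,2) = exp(-r*dt) * [p*0.000000 + (1-p)*8.463951] = 4.719644
  V(3,3) = exp(-r*dt) * [p*8.463951 + (1-p)*14.892822] = 11.983458
  V(2,0) = exp(-r*dt) * [p*0.000000 + (1-p)*0.000000] = 0.000000
  V(2,1) = exp(-r*dt) * [p*0.000000 + (1-p)*4.719644] = 2.631755
  V(2,2) = exp(-r*dt) * [p*4.719644 + (1-p)*11.983458] = 8.733635
  V(1,0) = exp(-r*dt) * [p*0.000000 + (1-p)*2.631755] = 1.467511
  V(1,1) = exp(-r*dt) * [p*2.631755 + (1-p)*8.733635] = 6.013951
  V(0,0) = exp(-r*dt) * [p*1.467511 + (1-p)*6.013951] = 3.991355

Answer: Price = V(0,0) = 3.9914


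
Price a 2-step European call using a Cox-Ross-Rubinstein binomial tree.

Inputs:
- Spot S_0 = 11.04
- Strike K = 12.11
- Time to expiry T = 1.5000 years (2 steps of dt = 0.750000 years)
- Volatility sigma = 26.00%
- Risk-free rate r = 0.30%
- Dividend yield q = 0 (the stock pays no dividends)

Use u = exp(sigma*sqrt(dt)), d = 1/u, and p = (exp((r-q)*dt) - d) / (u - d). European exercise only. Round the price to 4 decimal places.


dt = T/N = 0.750000
u = exp(sigma*sqrt(dt)) = 1.252531; d = 1/u = 0.798383
p = (exp((r-q)*dt) - d) / (u - d) = 0.448905
Discount per step: exp(-r*dt) = 0.997753
Stock lattice S(k, i) with i counting down-moves:
  k=0: S(0,0) = 11.0400
  k=1: S(1,0) = 13.8279; S(1,1) = 8.8142
  k=2: S(2,0) = 17.3199; S(2,1) = 11.0400; S(2,2) = 7.0371
Terminal payoffs V(N, i) = max(S_T - K, 0):
  V(2,0) = 5.209937; V(2,1) = 0.000000; V(2,2) = 0.000000
Backward induction: V(k, i) = exp(-r*dt) * [p * V(k+1, i) + (1-p) * V(k+1, i+1)].
  V(1,0) = exp(-r*dt) * [p*5.209937 + (1-p)*0.000000] = 2.333510
  V(1,1) = exp(-r*dt) * [p*0.000000 + (1-p)*0.000000] = 0.000000
  V(0,0) = exp(-r*dt) * [p*2.333510 + (1-p)*0.000000] = 1.045170

Answer: Price = V(0,0) = 1.0452


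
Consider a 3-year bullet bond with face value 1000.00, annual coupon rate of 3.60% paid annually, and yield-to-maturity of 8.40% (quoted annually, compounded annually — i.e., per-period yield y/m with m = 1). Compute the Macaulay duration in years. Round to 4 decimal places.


Answer: Macaulay duration = 2.8894 years

Derivation:
Coupon per period c = face * coupon_rate / m = 36.000000
Periods per year m = 1; per-period yield y/m = 0.084000
Number of cashflows N = 3
Cashflows (t years, CF_t, discount factor 1/(1+y/m)^(m*t), PV):
  t = 1.0000: CF_t = 36.000000, DF = 0.922509, PV = 33.210332
  t = 2.0000: CF_t = 36.000000, DF = 0.851023, PV = 30.636838
  t = 3.0000: CF_t = 1036.000000, DF = 0.785077, PV = 813.339583
Price P = sum_t PV_t = 877.186753
Macaulay numerator sum_t t * PV_t:
  t * PV_t at t = 1.0000: 33.210332
  t * PV_t at t = 2.0000: 61.273675
  t * PV_t at t = 3.0000: 2440.018749
Macaulay duration D = (sum_t t * PV_t) / P = 2534.502757 / 877.186753 = 2.889354


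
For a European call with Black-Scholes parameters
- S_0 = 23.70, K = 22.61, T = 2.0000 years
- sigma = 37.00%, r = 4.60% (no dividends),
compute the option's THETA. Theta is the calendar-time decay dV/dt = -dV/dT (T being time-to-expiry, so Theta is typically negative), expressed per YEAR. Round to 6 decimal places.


d1 = 0.5274304930; d2 = 0.0041714749
phi(d1) = 0.3471390025; exp(-qT) = 1.0000000000; exp(-rT) = 0.9121051495
Theta = -S*exp(-qT)*phi(d1)*sigma/(2*sqrt(T)) - r*K*exp(-rT)*N(d2) + q*S*exp(-qT)*N(d1)
N(d1) = 0.7010526636; N(d2) = 0.5016641729; sqrt(T) = 1.4142135624
Term 1 = -23.7000 * 1.0000000000 * 0.3471390025 * 0.3700 / (2 * 1.4142135624) = -1.0762384105
Term 2 = -0.0460 * 22.6100 * 0.9121051495 * 0.5016641729 = -0.4759007487
Term 3 = 0 (no dividend yield, q = 0)
Theta = -1.0762384105 + (-0.4759007487) + (0.0000000000) = -1.552139

Answer: Theta = -1.552139


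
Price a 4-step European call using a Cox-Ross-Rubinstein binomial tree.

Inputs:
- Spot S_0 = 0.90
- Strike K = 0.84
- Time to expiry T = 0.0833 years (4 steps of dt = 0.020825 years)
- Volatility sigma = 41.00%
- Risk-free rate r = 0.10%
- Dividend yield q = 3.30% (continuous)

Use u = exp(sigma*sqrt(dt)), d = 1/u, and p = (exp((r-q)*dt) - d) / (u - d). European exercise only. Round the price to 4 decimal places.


Answer: Price = V(0,0) = 0.0780

Derivation:
dt = T/N = 0.020825
u = exp(sigma*sqrt(dt)) = 1.060952; d = 1/u = 0.942550
p = (exp((r-q)*dt) - d) / (u - d) = 0.479586
Discount per step: exp(-r*dt) = 0.999979
Stock lattice S(k, i) with i counting down-moves:
  k=0: S(0,0) = 0.9000
  k=1: S(1,0) = 0.9549; S(1,1) = 0.8483
  k=2: S(2,0) = 1.0131; S(2,1) = 0.9000; S(2,2) = 0.7996
  k=3: S(3,0) = 1.0748; S(3,1) = 0.9549; S(3,2) = 0.8483; S(3,3) = 0.7536
  k=4: S(4,0) = 1.1403; S(4,1) = 1.0131; S(4,2) = 0.9000; S(4,3) = 0.7996; S(4,4) = 0.7103
Terminal payoffs V(N, i) = max(S_T - K, 0):
  V(4,0) = 0.300316; V(4,1) = 0.173057; V(4,2) = 0.060000; V(4,3) = 0.000000; V(4,4) = 0.000000
Backward induction: V(k, i) = exp(-r*dt) * [p * V(k+1, i) + (1-p) * V(k+1, i+1)].
  V(3,0) = exp(-r*dt) * [p*0.300316 + (1-p)*0.173057] = 0.234084
  V(3,1) = exp(-r*dt) * [p*0.173057 + (1-p)*0.060000] = 0.114218
  V(3,2) = exp(-r*dt) * [p*0.060000 + (1-p)*0.000000] = 0.028775
  V(3,3) = exp(-r*dt) * [p*0.000000 + (1-p)*0.000000] = 0.000000
  V(2,0) = exp(-r*dt) * [p*0.234084 + (1-p)*0.114218] = 0.171701
  V(2,1) = exp(-r*dt) * [p*0.114218 + (1-p)*0.028775] = 0.069751
  V(2,2) = exp(-r*dt) * [p*0.028775 + (1-p)*0.000000] = 0.013800
  V(1,0) = exp(-r*dt) * [p*0.171701 + (1-p)*0.069751] = 0.118642
  V(1,1) = exp(-r*dt) * [p*0.069751 + (1-p)*0.013800] = 0.040632
  V(0,0) = exp(-r*dt) * [p*0.118642 + (1-p)*0.040632] = 0.078043


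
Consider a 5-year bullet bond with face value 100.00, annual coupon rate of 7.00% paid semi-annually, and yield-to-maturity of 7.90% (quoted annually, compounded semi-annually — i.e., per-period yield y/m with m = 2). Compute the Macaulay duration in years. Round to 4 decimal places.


Answer: Macaulay duration = 4.2883 years

Derivation:
Coupon per period c = face * coupon_rate / m = 3.500000
Periods per year m = 2; per-period yield y/m = 0.039500
Number of cashflows N = 10
Cashflows (t years, CF_t, discount factor 1/(1+y/m)^(m*t), PV):
  t = 0.5000: CF_t = 3.500000, DF = 0.962001, PV = 3.367003
  t = 1.0000: CF_t = 3.500000, DF = 0.925446, PV = 3.239060
  t = 1.5000: CF_t = 3.500000, DF = 0.890280, PV = 3.115979
  t = 2.0000: CF_t = 3.500000, DF = 0.856450, PV = 2.997575
  t = 2.5000: CF_t = 3.500000, DF = 0.823906, PV = 2.883670
  t = 3.0000: CF_t = 3.500000, DF = 0.792598, PV = 2.774093
  t = 3.5000: CF_t = 3.500000, DF = 0.762480, PV = 2.668681
  t = 4.0000: CF_t = 3.500000, DF = 0.733507, PV = 2.567273
  t = 4.5000: CF_t = 3.500000, DF = 0.705634, PV = 2.469719
  t = 5.0000: CF_t = 103.500000, DF = 0.678821, PV = 70.257940
Price P = sum_t PV_t = 96.340995
Macaulay numerator sum_t t * PV_t:
  t * PV_t at t = 0.5000: 1.683502
  t * PV_t at t = 1.0000: 3.239060
  t * PV_t at t = 1.5000: 4.673969
  t * PV_t at t = 2.0000: 5.995150
  t * PV_t at t = 2.5000: 7.209175
  t * PV_t at t = 3.0000: 8.322280
  t * PV_t at t = 3.5000: 9.340382
  t * PV_t at t = 4.0000: 10.269093
  t * PV_t at t = 4.5000: 11.113737
  t * PV_t at t = 5.0000: 351.289701
Macaulay duration D = (sum_t t * PV_t) / P = 413.136050 / 96.340995 = 4.288268
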